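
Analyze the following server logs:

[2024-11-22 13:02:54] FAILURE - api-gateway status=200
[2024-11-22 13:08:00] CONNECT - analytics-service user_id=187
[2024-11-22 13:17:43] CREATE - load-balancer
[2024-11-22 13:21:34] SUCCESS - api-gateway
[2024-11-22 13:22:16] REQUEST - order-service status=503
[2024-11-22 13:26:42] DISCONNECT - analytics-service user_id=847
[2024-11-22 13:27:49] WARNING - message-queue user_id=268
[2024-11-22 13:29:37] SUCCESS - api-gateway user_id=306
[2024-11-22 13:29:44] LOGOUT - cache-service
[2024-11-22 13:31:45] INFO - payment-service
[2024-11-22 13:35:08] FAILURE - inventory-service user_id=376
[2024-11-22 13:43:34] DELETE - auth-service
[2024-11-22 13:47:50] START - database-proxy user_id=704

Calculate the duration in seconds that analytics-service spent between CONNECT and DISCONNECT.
1122

To calculate state duration:

1. Find CONNECT event for analytics-service: 2024-11-22 13:08:00
2. Find DISCONNECT event for analytics-service: 2024-11-22 13:26:42
3. Calculate duration: 2024-11-22 13:26:42 - 2024-11-22 13:08:00 = 1122 seconds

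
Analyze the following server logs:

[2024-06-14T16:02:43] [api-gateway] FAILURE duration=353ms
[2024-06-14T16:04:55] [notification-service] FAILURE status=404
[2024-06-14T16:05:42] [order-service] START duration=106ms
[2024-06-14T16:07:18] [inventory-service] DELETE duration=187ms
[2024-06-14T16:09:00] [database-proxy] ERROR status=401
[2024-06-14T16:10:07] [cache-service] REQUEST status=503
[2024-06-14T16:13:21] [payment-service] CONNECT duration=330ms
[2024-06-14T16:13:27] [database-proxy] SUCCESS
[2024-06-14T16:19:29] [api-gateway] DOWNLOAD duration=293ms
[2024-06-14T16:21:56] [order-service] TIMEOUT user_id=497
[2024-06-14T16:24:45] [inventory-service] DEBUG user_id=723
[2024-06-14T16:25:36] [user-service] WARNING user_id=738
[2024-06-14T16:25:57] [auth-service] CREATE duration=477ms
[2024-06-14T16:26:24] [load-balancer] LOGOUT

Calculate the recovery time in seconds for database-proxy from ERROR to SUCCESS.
267

To calculate recovery time:

1. Find ERROR event for database-proxy: 2024-06-14T16:09:00
2. Find next SUCCESS event for database-proxy: 2024-06-14T16:13:27
3. Recovery time: 2024-06-14T16:13:27 - 2024-06-14T16:09:00 = 267 seconds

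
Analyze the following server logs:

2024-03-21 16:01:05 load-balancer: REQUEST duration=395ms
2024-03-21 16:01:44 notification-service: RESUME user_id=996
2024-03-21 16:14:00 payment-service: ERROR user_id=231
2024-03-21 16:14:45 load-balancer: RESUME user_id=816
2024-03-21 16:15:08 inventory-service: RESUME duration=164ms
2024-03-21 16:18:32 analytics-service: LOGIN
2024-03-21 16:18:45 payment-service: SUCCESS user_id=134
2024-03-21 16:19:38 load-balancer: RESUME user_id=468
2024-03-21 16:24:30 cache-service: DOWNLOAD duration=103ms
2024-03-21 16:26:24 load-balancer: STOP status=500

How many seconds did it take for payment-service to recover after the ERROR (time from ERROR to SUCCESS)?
285

To calculate recovery time:

1. Find ERROR event for payment-service: 2024-03-21 16:14:00
2. Find next SUCCESS event for payment-service: 2024-03-21 16:18:45
3. Recovery time: 2024-03-21 16:18:45 - 2024-03-21 16:14:00 = 285 seconds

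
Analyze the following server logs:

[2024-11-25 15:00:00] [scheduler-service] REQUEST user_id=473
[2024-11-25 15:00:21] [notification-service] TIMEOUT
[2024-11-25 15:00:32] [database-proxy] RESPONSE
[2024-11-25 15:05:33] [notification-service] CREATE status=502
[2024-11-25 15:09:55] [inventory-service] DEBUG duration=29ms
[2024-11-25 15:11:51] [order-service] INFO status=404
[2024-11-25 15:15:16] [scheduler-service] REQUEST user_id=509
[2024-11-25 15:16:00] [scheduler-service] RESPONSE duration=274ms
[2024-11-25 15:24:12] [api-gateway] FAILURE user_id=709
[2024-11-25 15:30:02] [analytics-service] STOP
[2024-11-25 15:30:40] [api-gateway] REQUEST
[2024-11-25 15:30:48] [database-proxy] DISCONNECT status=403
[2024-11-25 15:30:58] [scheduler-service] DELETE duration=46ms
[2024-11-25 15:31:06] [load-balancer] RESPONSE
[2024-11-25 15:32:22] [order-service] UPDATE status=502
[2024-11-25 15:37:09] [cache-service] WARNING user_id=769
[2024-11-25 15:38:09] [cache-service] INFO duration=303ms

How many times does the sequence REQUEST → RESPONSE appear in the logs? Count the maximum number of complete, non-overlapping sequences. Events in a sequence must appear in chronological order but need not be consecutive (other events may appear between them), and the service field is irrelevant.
3

To count sequences:

1. Look for pattern: REQUEST → RESPONSE
2. Greedily scan the log in chronological order, matching each sequence element in turn (ignoring service)
3. Each time the full pattern completes, increment the count and restart matching from the next event
4. Complete non-overlapping sequences found: 3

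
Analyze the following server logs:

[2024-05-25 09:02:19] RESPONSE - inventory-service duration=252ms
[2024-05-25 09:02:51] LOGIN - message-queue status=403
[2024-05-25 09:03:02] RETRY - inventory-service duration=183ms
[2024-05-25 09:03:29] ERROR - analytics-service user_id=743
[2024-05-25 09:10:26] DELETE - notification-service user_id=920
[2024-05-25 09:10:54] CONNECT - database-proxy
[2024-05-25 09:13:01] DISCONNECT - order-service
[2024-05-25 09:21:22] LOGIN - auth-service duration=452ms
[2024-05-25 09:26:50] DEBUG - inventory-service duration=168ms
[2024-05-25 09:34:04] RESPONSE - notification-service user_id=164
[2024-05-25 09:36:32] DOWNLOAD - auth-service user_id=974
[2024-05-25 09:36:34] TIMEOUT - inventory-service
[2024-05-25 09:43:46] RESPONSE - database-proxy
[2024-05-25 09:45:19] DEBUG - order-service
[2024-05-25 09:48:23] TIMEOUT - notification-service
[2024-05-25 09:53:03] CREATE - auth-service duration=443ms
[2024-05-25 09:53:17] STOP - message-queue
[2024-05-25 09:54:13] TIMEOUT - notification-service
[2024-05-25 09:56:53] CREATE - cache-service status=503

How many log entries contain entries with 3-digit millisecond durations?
5

To find matching entries:

1. Pattern to match: entries with 3-digit millisecond durations
2. Scan each log entry for the pattern
3. Count matches: 5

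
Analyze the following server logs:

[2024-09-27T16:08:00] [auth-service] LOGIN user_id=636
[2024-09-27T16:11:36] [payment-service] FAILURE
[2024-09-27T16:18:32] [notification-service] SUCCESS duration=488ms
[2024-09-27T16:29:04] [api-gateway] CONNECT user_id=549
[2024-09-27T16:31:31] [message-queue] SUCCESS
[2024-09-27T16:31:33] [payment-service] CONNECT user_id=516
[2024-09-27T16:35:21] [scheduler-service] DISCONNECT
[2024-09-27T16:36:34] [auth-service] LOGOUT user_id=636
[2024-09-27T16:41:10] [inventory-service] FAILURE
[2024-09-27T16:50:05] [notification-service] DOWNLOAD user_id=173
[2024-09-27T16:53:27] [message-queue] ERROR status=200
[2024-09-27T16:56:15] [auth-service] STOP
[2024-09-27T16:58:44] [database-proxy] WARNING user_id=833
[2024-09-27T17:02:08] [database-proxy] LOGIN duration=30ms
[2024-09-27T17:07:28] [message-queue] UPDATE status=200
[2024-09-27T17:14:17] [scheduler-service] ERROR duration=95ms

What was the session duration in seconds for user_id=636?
1714

To calculate session duration:

1. Find LOGIN event for user_id=636: 2024-09-27T16:08:00
2. Find LOGOUT event for user_id=636: 2024-09-27T16:36:34
3. Session duration: 2024-09-27T16:36:34 - 2024-09-27T16:08:00 = 1714 seconds (28 minutes)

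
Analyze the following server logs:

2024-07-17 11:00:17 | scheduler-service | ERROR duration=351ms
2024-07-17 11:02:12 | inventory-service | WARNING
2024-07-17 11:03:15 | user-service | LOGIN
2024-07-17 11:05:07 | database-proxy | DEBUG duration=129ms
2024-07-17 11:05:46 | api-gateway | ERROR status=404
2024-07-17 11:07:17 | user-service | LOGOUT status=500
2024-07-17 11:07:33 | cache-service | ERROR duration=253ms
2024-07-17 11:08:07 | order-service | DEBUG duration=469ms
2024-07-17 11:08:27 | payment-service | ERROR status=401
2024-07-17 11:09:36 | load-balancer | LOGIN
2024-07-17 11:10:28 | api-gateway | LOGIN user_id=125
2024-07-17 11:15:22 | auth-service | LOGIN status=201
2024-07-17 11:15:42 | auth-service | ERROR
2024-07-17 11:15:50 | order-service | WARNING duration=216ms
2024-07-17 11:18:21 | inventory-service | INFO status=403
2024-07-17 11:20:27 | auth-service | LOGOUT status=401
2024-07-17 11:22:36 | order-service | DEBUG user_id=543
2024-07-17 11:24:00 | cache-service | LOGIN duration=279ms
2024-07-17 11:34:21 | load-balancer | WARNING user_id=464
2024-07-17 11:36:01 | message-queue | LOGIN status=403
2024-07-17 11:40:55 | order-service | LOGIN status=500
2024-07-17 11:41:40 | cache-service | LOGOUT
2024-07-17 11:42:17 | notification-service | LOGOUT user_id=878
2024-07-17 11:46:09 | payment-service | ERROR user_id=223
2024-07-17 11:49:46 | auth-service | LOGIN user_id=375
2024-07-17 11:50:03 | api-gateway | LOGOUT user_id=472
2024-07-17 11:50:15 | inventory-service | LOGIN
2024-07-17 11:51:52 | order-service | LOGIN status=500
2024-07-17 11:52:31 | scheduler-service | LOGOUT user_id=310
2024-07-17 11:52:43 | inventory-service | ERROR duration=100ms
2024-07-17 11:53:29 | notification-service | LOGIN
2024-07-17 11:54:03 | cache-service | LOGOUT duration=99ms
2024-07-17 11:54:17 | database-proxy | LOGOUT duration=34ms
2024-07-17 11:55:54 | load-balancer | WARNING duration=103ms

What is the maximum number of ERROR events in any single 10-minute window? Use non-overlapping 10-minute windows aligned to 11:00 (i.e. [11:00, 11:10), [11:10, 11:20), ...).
4

To find the burst window:

1. Divide the log period into non-overlapping 10-minute windows starting at 11:00
2. Count ERROR events in each window
3. Find the window with maximum count
4. Maximum events in a window: 4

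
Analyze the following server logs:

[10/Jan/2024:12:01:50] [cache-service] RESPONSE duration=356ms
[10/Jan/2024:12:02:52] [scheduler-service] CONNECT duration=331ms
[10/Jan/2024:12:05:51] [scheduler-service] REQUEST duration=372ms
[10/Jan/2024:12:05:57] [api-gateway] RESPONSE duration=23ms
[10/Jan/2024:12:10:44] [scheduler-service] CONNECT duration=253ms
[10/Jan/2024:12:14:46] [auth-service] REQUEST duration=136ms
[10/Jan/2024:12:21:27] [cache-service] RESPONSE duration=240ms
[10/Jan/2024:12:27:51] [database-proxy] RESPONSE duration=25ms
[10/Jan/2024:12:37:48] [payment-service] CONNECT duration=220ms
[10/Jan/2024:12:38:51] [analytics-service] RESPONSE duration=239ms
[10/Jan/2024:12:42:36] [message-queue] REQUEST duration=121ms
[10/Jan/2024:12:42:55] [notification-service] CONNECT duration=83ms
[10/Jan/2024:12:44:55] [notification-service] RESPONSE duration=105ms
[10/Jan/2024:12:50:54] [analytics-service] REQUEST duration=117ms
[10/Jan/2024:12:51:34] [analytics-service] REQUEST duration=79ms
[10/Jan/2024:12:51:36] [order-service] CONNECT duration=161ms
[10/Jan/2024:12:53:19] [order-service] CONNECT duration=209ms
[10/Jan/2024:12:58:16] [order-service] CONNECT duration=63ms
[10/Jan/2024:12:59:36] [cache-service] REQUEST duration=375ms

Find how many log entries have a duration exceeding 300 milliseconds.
4

To count timeouts:

1. Threshold: 300ms
2. Extract duration from each log entry
3. Count entries where duration > 300
4. Timeout count: 4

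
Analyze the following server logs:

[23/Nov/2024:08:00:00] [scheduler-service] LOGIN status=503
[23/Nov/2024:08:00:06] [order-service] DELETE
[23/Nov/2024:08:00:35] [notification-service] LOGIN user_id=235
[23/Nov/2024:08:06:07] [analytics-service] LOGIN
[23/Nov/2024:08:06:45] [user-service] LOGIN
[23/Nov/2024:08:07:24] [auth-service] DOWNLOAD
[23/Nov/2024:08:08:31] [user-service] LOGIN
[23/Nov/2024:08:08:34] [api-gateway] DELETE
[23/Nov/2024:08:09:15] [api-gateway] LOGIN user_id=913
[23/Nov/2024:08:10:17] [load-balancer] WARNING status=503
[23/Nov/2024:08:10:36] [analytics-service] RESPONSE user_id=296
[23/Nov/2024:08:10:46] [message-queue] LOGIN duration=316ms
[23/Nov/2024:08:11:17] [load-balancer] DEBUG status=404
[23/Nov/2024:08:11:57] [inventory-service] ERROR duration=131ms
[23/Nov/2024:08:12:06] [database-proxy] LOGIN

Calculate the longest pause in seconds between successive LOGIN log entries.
332

To find the longest gap:

1. Extract all LOGIN events in chronological order
2. Calculate time differences between consecutive events
3. Find the maximum difference
4. Longest gap: 332 seconds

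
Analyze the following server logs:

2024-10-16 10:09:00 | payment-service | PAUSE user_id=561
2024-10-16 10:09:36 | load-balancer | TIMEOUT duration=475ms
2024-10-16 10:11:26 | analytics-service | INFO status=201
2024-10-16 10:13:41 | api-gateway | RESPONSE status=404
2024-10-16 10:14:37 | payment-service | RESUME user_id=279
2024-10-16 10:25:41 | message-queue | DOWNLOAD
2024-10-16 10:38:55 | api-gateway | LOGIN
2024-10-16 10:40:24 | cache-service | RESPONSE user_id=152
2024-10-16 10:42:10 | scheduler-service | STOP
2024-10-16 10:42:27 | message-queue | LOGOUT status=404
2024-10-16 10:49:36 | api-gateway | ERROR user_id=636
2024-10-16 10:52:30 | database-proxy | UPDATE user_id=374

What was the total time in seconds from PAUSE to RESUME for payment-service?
337

To calculate state duration:

1. Find PAUSE event for payment-service: 2024-10-16 10:09:00
2. Find RESUME event for payment-service: 2024-10-16 10:14:37
3. Calculate duration: 2024-10-16 10:14:37 - 2024-10-16 10:09:00 = 337 seconds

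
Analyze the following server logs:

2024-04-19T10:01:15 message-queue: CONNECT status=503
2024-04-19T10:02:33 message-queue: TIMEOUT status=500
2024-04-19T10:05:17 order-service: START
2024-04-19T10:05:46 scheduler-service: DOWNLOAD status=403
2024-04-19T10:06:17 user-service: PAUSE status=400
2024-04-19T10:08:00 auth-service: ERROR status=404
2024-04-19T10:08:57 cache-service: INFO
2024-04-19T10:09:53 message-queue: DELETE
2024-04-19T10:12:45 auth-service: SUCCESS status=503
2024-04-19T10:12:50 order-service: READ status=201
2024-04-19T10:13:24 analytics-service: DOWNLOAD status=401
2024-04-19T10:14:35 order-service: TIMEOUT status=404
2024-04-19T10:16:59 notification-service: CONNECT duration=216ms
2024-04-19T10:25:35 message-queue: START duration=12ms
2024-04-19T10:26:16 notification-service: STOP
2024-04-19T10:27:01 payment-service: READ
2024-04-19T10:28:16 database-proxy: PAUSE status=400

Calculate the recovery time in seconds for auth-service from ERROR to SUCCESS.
285

To calculate recovery time:

1. Find ERROR event for auth-service: 2024-04-19T10:08:00
2. Find next SUCCESS event for auth-service: 2024-04-19T10:12:45
3. Recovery time: 2024-04-19T10:12:45 - 2024-04-19T10:08:00 = 285 seconds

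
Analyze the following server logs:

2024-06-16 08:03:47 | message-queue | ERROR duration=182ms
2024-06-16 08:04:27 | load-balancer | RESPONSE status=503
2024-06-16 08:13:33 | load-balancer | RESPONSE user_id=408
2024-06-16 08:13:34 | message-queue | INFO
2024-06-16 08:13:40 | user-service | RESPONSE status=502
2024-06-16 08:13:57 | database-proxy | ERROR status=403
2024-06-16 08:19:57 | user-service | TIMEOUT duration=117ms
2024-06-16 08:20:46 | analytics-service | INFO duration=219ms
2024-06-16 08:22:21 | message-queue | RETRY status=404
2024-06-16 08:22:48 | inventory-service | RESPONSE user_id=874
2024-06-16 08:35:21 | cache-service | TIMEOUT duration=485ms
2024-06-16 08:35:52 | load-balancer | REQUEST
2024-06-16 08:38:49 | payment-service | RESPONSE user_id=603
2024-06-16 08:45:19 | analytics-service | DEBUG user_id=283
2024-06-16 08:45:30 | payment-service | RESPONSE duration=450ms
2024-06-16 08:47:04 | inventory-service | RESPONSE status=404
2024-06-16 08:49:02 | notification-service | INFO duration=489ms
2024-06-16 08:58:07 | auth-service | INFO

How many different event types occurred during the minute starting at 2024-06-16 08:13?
3

To count unique event types:

1. Filter events in the minute starting at 2024-06-16 08:13
2. Extract event types from matching entries
3. Count unique types: 3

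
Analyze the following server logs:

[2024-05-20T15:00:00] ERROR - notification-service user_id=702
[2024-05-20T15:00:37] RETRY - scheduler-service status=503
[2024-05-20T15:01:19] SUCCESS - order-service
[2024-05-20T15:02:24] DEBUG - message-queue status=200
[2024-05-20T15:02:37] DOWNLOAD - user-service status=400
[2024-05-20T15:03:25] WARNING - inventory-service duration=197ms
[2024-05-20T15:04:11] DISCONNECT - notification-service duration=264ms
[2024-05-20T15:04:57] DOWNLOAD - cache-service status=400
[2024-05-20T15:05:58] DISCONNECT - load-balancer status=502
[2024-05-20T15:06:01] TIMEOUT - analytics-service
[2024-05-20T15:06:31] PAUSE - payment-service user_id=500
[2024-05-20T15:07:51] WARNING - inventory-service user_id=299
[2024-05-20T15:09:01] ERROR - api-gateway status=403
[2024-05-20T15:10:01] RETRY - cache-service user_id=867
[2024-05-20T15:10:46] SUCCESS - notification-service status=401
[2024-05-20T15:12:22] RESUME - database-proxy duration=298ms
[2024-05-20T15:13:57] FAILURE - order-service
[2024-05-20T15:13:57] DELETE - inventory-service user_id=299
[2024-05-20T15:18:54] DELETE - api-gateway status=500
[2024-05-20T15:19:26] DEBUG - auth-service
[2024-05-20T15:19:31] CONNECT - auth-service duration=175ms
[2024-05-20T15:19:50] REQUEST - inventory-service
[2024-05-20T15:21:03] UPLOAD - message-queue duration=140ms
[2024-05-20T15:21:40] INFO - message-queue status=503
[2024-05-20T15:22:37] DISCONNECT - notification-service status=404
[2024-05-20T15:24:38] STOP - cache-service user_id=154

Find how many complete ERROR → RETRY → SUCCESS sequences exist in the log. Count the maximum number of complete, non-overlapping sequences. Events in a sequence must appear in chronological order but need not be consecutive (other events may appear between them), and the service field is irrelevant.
2

To count sequences:

1. Look for pattern: ERROR → RETRY → SUCCESS
2. Greedily scan the log in chronological order, matching each sequence element in turn (ignoring service)
3. Each time the full pattern completes, increment the count and restart matching from the next event
4. Complete non-overlapping sequences found: 2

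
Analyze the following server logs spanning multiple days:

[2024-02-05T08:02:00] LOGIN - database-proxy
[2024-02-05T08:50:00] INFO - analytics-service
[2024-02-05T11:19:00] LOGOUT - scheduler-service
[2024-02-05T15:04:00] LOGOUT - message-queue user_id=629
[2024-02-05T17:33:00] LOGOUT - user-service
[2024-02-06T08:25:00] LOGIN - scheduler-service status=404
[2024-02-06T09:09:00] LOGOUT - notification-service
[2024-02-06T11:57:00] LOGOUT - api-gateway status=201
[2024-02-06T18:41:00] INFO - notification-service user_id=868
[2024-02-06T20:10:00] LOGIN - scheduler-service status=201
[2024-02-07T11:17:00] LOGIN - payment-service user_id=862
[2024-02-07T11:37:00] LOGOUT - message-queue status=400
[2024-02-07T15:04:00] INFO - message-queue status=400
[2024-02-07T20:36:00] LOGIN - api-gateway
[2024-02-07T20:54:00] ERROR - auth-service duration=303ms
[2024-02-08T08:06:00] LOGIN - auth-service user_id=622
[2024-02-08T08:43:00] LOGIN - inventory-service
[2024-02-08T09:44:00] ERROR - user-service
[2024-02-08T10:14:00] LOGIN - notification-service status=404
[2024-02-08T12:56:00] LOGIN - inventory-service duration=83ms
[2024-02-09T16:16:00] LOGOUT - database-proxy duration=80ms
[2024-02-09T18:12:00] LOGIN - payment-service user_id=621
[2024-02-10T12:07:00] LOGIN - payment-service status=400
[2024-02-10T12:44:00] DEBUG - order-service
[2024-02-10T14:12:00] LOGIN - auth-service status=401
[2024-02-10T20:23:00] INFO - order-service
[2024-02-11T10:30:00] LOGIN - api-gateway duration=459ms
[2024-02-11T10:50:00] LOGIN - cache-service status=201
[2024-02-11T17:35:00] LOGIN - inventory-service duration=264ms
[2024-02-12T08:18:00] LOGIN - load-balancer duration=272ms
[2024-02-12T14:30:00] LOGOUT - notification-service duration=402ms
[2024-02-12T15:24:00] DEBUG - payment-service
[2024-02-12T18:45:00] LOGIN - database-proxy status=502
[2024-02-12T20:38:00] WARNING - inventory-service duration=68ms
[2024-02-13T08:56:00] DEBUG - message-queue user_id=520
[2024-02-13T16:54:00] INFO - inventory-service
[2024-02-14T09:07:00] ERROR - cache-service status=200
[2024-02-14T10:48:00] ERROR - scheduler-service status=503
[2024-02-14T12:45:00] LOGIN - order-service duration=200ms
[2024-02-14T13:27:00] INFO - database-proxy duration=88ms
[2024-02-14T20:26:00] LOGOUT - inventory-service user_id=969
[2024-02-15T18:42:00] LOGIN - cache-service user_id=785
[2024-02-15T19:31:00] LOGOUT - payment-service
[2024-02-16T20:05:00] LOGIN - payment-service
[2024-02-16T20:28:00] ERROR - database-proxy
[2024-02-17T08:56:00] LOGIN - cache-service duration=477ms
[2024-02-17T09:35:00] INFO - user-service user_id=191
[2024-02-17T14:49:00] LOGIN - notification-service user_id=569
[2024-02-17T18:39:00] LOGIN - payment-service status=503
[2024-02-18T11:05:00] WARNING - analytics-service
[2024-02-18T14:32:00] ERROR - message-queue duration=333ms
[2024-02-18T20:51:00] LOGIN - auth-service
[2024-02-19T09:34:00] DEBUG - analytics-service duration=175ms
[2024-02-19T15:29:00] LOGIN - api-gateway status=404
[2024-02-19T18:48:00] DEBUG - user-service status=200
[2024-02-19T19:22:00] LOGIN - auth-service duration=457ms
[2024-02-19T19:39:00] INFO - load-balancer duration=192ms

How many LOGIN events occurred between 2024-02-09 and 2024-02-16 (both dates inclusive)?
11

To filter by date range:

1. Date range: 2024-02-09 through 2024-02-16, both dates inclusive
2. Filter for LOGIN events whose date falls in this range
3. Count matching events: 11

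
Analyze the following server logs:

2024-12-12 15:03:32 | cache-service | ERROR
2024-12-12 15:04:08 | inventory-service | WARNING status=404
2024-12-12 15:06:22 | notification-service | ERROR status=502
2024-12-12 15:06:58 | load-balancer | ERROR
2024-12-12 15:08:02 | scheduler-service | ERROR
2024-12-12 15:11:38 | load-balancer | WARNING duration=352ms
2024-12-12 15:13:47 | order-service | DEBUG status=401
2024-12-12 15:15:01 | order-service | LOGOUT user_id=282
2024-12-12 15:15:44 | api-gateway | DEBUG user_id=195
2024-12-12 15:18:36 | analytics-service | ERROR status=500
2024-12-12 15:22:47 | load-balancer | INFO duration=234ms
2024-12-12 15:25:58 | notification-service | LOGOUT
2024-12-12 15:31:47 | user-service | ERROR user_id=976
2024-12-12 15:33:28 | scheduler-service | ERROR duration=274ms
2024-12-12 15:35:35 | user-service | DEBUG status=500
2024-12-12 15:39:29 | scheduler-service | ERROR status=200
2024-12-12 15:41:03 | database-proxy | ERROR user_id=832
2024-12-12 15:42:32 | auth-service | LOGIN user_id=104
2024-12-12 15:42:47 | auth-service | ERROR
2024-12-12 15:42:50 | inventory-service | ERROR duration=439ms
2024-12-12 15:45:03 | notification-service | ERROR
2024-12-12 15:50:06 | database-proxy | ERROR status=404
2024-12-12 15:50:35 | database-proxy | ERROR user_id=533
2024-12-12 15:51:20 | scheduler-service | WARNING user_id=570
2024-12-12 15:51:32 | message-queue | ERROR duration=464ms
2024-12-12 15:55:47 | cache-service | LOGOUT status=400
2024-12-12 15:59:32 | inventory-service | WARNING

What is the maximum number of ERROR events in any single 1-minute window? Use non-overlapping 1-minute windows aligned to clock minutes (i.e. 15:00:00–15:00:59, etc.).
2

To find the burst window:

1. Divide the log period into non-overlapping 1-minute windows starting at 15:00
2. Count ERROR events in each window
3. Find the window with maximum count
4. Maximum events in a window: 2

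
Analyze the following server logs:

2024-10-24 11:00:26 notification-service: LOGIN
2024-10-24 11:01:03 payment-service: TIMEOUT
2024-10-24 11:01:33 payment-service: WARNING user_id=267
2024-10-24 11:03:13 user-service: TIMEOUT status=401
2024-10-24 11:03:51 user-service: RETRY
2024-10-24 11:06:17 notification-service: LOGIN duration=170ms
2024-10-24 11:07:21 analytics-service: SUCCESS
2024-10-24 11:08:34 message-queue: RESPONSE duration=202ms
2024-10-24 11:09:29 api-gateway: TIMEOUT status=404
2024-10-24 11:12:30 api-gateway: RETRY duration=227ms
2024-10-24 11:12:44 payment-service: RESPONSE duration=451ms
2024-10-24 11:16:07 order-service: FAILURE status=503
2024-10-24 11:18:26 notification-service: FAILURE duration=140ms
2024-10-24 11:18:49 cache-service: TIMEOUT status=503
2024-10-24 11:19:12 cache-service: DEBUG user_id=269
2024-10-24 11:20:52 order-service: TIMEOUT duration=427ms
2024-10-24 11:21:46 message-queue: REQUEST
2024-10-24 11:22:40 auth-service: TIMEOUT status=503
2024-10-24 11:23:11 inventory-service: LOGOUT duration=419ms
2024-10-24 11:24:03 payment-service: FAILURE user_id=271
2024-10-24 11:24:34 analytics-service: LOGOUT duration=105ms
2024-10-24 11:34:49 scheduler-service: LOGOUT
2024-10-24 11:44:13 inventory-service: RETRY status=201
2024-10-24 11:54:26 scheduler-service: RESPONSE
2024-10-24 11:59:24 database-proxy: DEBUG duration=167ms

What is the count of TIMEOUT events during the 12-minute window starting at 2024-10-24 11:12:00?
3

To count events in the time window:

1. Window boundaries: 2024-10-24 11:12:00 to 2024-10-24 11:24:00
2. Filter for TIMEOUT events within this window
3. Count matching events: 3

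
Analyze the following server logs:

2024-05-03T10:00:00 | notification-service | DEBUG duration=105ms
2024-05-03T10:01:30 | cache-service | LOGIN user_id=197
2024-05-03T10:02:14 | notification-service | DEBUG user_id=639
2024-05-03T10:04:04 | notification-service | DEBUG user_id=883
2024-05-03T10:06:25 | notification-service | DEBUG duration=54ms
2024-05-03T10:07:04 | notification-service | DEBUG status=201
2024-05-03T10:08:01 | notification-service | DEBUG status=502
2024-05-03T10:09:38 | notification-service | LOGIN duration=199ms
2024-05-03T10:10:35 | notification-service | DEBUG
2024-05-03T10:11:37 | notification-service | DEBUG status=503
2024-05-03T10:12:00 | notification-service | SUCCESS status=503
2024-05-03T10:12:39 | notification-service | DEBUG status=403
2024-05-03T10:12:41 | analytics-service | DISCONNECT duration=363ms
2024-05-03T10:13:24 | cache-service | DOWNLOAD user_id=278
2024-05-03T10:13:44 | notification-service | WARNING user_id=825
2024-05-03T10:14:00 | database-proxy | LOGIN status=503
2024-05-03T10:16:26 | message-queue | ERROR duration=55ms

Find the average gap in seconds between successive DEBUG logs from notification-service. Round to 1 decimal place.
94.9

To calculate average interval:

1. Find all DEBUG events for notification-service in order
2. Calculate time gaps between consecutive events
3. Compute mean of gaps: 759 / 8 = 94.9 seconds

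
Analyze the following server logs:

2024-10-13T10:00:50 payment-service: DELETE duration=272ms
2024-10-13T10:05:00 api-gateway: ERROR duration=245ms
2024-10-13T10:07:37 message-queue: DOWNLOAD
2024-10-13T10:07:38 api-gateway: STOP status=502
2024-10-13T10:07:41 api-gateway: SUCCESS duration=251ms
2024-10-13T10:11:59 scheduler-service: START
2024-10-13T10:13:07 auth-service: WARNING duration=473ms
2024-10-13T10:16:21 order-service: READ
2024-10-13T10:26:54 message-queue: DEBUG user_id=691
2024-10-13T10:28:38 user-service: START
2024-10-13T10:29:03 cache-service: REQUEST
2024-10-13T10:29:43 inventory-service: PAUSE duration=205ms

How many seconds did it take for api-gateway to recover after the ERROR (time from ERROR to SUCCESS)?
161

To calculate recovery time:

1. Find ERROR event for api-gateway: 2024-10-13T10:05:00
2. Find next SUCCESS event for api-gateway: 2024-10-13T10:07:41
3. Recovery time: 2024-10-13T10:07:41 - 2024-10-13T10:05:00 = 161 seconds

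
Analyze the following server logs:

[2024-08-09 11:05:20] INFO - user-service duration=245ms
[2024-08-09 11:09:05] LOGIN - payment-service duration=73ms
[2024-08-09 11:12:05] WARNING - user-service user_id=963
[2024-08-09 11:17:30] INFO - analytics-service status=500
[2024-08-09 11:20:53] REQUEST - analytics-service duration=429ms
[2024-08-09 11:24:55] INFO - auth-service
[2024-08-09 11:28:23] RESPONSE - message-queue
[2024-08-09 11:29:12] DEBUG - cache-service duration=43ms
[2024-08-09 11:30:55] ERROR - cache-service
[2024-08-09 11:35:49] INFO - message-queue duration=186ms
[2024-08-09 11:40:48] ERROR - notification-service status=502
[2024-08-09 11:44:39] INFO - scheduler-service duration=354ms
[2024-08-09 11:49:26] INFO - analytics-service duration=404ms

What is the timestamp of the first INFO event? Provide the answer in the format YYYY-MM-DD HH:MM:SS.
2024-08-09 11:05:20

To find the first event:

1. Filter for all INFO events
2. Sort by timestamp
3. Select the first one
4. Timestamp: 2024-08-09 11:05:20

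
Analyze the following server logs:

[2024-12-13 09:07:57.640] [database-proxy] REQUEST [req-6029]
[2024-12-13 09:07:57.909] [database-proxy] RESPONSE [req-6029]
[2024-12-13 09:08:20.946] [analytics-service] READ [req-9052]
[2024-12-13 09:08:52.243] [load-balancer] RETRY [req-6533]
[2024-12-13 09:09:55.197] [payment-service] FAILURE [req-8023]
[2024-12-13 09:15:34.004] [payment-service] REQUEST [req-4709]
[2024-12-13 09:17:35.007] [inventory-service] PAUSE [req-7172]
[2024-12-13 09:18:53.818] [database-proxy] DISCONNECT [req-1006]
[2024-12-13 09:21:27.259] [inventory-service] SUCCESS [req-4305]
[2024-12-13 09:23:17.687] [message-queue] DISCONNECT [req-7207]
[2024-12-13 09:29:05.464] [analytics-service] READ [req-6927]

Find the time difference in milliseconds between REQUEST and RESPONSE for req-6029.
269

To calculate latency:

1. Find REQUEST with id req-6029: 2024-12-13 09:07:57.640
2. Find RESPONSE with id req-6029: 2024-12-13 09:07:57.909
3. Latency: 2024-12-13 09:07:57.909 - 2024-12-13 09:07:57.640 = 269ms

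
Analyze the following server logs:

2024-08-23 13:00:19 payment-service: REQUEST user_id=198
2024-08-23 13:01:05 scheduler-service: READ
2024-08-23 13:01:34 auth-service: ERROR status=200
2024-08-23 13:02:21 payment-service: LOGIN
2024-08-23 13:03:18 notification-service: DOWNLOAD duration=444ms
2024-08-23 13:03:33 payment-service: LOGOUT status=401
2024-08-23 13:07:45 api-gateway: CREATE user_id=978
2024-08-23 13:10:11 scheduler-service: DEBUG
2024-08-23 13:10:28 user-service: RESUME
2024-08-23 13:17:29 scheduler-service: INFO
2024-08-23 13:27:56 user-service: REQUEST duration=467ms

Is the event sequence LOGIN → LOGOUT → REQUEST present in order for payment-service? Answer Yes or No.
No

To verify sequence order:

1. Find all events in sequence LOGIN → LOGOUT → REQUEST for payment-service
2. Extract their timestamps
3. Check if timestamps are in ascending order
4. Result: No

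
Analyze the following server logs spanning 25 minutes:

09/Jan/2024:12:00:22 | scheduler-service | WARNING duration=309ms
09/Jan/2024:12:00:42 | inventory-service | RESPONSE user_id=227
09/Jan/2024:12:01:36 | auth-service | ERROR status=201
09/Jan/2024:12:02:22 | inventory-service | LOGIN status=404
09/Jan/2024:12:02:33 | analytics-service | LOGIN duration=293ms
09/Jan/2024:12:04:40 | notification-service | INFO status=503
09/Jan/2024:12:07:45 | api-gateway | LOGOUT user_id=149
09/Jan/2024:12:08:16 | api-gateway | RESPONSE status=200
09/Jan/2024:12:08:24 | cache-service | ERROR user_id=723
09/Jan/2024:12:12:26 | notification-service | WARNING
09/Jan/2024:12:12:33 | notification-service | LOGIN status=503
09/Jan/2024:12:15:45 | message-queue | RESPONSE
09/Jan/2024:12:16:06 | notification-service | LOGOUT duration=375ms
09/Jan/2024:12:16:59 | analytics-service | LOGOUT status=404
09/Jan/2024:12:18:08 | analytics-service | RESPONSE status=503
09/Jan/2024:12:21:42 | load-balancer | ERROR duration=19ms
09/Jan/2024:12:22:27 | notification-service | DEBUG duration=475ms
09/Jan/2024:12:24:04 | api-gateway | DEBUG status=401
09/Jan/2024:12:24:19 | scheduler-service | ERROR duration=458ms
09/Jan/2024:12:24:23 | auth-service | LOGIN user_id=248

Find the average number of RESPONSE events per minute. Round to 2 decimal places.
0.16

To calculate the rate:

1. Count total RESPONSE events: 4
2. Total time period: 25 minutes
3. Rate = 4 / 25 = 0.16 events per minute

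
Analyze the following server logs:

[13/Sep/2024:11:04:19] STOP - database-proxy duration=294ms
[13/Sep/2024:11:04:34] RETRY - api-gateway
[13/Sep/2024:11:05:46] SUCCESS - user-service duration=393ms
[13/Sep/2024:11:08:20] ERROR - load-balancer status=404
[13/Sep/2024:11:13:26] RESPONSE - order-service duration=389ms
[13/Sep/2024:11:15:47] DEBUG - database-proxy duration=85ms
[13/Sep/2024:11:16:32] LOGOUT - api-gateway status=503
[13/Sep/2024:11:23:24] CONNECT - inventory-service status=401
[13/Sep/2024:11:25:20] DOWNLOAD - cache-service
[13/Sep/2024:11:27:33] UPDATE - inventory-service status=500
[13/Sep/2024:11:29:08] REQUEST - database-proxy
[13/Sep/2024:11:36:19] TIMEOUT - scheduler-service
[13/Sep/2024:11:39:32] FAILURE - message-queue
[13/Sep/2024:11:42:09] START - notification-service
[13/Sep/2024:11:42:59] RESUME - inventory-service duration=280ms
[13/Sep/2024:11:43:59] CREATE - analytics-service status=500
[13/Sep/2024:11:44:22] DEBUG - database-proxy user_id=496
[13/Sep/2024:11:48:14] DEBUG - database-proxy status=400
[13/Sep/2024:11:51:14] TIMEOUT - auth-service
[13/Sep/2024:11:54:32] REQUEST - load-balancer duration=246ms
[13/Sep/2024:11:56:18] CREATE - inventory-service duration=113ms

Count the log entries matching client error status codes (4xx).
3

To find matching entries:

1. Pattern to match: client error status codes (4xx)
2. Scan each log entry for the pattern
3. Count matches: 3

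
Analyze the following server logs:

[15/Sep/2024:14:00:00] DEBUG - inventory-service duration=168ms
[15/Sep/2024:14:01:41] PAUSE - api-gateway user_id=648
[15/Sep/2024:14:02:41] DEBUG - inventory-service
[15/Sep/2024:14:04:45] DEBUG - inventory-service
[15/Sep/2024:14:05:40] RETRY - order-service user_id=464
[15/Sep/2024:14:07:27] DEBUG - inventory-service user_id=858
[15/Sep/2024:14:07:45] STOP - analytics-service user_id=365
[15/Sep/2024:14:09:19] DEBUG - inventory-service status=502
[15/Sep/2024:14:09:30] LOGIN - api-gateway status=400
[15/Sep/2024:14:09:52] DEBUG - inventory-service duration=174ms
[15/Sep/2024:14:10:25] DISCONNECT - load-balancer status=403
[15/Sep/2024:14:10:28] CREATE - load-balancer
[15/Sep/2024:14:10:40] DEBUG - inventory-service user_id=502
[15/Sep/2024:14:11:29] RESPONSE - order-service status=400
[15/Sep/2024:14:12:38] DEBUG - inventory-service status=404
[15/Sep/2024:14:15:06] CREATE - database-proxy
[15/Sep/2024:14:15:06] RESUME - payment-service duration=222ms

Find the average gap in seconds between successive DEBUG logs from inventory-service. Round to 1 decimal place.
108.3

To calculate average interval:

1. Find all DEBUG events for inventory-service in order
2. Calculate time gaps between consecutive events
3. Compute mean of gaps: 758 / 7 = 108.3 seconds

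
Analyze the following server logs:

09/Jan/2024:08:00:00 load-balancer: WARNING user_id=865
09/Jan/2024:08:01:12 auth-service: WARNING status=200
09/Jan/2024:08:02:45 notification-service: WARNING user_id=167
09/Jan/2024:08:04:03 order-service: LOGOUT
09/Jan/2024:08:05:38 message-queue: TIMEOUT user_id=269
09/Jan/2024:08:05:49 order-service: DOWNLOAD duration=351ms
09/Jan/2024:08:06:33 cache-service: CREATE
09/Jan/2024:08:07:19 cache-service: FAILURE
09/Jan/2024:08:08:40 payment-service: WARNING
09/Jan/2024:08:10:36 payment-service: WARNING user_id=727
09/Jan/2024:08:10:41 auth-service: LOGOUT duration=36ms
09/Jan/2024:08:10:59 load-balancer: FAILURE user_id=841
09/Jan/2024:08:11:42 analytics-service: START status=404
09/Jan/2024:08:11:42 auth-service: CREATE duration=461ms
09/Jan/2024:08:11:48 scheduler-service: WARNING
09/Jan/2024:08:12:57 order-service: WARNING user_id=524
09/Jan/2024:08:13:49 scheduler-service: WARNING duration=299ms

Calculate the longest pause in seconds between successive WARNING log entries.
355

To find the longest gap:

1. Extract all WARNING events in chronological order
2. Calculate time differences between consecutive events
3. Find the maximum difference
4. Longest gap: 355 seconds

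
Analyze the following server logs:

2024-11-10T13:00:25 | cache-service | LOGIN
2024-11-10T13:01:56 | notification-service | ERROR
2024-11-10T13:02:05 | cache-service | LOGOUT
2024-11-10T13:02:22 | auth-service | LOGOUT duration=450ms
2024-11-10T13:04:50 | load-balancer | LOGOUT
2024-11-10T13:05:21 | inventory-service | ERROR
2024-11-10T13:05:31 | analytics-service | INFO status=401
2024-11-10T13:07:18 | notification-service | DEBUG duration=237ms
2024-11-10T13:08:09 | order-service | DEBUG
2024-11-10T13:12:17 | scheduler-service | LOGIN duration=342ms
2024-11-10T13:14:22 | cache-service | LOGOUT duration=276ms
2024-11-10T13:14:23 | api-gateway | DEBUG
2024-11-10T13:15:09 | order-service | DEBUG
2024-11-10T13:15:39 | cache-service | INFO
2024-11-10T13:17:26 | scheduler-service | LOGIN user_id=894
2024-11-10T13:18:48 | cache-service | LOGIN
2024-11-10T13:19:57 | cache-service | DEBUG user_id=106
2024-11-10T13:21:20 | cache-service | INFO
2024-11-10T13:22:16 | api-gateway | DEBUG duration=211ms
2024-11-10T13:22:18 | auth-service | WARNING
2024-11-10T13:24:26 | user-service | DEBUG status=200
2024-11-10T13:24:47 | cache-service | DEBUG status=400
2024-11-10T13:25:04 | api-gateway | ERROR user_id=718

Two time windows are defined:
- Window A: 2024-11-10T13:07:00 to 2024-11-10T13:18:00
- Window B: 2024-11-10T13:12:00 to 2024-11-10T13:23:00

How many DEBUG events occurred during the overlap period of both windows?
2

To find overlap events:

1. Window A: 2024-11-10T13:07:00 to 2024-11-10T13:18:00
2. Window B: 2024-11-10T13:12:00 to 2024-11-10T13:23:00
3. Overlap period: 2024-11-10T13:12:00 to 2024-11-10T13:18:00
4. Count DEBUG events in overlap: 2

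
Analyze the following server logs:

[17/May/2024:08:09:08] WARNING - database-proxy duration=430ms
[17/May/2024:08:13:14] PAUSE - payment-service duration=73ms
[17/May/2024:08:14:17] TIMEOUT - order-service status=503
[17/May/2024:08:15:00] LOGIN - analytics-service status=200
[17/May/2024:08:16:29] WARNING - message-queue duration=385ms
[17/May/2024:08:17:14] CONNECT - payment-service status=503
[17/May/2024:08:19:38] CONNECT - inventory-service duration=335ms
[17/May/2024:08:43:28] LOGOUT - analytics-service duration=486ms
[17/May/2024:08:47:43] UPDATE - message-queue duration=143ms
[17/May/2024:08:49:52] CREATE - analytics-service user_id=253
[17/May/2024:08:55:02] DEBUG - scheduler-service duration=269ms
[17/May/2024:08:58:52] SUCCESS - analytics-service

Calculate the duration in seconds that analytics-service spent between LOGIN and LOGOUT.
1708

To calculate state duration:

1. Find LOGIN event for analytics-service: 17/May/2024:08:15:00
2. Find LOGOUT event for analytics-service: 17/May/2024:08:43:28
3. Calculate duration: 17/May/2024:08:43:28 - 17/May/2024:08:15:00 = 1708 seconds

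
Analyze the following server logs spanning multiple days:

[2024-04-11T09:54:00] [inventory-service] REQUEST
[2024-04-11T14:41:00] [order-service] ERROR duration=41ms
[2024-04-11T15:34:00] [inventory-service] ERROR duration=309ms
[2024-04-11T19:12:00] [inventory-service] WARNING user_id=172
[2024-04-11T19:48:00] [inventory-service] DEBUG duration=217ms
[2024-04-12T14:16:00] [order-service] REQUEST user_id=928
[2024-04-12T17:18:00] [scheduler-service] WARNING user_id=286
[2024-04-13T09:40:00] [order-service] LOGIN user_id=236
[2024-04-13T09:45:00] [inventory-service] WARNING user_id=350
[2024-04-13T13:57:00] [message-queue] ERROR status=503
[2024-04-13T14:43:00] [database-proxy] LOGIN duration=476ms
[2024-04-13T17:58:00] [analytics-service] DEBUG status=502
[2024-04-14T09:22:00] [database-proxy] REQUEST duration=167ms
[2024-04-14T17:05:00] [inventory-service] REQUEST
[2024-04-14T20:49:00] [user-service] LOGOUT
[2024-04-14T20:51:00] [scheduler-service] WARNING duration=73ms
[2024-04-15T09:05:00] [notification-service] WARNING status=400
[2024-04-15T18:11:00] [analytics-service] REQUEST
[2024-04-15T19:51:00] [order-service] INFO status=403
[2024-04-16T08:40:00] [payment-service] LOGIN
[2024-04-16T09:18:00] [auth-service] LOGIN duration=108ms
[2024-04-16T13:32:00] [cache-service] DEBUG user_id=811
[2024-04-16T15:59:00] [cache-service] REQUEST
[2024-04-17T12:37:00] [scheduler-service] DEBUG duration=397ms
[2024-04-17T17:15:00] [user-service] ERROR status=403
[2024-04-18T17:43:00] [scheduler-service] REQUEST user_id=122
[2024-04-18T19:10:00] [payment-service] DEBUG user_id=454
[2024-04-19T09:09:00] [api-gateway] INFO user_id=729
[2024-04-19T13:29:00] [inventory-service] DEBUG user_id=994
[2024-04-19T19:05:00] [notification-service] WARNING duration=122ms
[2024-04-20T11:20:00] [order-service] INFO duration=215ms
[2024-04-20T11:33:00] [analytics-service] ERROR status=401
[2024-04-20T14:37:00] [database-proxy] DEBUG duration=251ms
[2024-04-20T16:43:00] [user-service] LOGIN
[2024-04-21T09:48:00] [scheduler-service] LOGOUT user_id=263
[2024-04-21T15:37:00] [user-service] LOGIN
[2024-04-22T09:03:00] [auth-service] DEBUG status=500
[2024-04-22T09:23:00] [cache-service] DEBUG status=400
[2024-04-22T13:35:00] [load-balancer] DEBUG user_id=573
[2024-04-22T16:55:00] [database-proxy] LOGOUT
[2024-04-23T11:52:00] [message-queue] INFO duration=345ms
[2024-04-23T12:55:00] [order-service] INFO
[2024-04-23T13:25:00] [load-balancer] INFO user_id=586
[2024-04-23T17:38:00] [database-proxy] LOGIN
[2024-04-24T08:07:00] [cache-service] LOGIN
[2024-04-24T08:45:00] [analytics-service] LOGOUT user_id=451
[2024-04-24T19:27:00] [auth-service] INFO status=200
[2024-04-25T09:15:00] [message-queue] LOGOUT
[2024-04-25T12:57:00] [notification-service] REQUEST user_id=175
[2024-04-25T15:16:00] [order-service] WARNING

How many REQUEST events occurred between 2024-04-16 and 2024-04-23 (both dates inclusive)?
2

To filter by date range:

1. Date range: 2024-04-16 through 2024-04-23, both dates inclusive
2. Filter for REQUEST events whose date falls in this range
3. Count matching events: 2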